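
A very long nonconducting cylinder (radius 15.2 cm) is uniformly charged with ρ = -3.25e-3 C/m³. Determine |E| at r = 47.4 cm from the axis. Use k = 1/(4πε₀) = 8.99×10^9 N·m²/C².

|E| ≈ 8.95×10^6 V/m

Choose a coaxial cylinder of radius r = 47.4 cm (arbitrary length L) as the Gaussian surface (r > 15.2 cm, full cross-section enclosed).
λ_enc = ρ·πR² = (-3.25×10^-3)π(0.152)² = -2.359e-4 C/m.
Since E is radial and uniform over the curved surface, Φ = E·2πrL = Q_enc/ε₀ = λ_enc L/ε₀.
E = 2k|λ_enc|/r = 2(8.99×10^9)(2.359×10^-4)/(0.474) = 8.95×10^6 N/C.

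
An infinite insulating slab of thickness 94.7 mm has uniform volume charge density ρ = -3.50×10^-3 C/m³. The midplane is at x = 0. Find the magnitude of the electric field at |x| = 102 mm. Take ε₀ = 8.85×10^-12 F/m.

The point |x| = 102 mm lies outside the slab (half-thickness 0.04735 m). A symmetric pillbox spanning the full slab encloses Q_enc = ρ·d·A.
Flux = 2EA ⇒ E = |ρ|d/(2ε₀), independent of distance outside.
E = (3.50×10^-3)(0.0947)/(2·8.85×10^-12) = 1.87×10^7 N/C.

E = 1.87×10^7 N/C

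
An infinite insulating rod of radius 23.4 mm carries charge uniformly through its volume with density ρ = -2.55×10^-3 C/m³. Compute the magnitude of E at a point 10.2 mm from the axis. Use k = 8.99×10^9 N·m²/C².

E ≈ 1.47e6 V/m

By cylindrical symmetry E is radial; use a coaxial Gaussian cylinder of radius 10.2 mm and length L (r < R).
Charge inside radius r per length L is ρ·πr²·L, so λ_enc = ρπr² = -8.335×10^-7 C/m.
Applying ∮E·dA = Q_enc/ε₀ with the end caps contributing no flux:
E = 2k|λ_enc|/r = 2(8.99×10^9)(8.335×10^-7)/(0.0102) = 1.47e6 N/C.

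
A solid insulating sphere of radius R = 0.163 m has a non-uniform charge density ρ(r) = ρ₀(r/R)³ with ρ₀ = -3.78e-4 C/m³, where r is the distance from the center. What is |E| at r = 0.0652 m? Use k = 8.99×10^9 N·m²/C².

|E| ≈ 2.97×10^4 N/C

By spherical symmetry E is radial; choose a Gaussian sphere of radius r = 0.0652 m (r < R).
Q_enc = ∫₀^r ρ(r')·4πr'² dr' = (4πρ₀/R³) ∫₀^r r'^5 dr' = 4πρ₀ r^6/(6·R³) = -1.404×10^-8 C.
By Gauss's law, ∮E·dA = E·4πr² = Q_enc/ε₀.
E = k|Q_enc|/r² = (8.99×10^9)(1.404×10^-8)/(0.0652)² = 2.97e4 N/C.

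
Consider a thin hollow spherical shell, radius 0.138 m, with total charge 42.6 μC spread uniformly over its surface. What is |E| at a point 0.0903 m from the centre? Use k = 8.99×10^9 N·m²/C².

E = 0 (no enclosed charge)

Take a concentric spherical Gaussian surface of radius r = 0.0903 m (inside the shell, r < 0.138 m).
No charge lies within this surface, so Q_enc = 0 and Gauss's law gives E·4πr² = 0 ⇒ E = 0.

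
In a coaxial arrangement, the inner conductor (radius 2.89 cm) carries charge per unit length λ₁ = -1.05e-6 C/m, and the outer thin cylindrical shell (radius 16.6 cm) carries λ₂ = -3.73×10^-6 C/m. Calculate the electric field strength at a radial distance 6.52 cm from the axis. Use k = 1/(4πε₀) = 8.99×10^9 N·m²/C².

|E| ≈ 2.90e5 V/m

Take a coaxial cylindrical Gaussian surface of radius r = 6.52 cm and length L (between the conductors, 2.89 cm < r < 16.6 cm).
The shell at 16.6 cm lies outside the Gaussian surface, so λ_enc = λ₁ = -1.05e-6 C/m.
By Gauss's law (flux through the curved wall only), E·2πrL = λ_enc L/ε₀.
E = 2k|λ_enc|/r = 2(8.99×10^9)(1.05×10^-6)/(0.0652) = 2.90e5 N/C.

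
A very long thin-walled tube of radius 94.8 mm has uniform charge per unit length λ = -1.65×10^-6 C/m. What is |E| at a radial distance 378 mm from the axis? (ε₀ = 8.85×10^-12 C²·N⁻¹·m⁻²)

|E| = 7.85×10^4 N/C

Take a coaxial cylindrical Gaussian surface of radius r = 378 mm and length L (r > 94.8 mm).
The full line charge is enclosed: λ_enc = -1.65×10^-6 C/m.
Gauss's law: E·2πrL = λ_enc L/ε₀.
E = |λ_enc|/(2πε₀r) = (1.65×10^-6)/(2π·8.85×10^-12·0.378) = 7.85×10^4 N/C.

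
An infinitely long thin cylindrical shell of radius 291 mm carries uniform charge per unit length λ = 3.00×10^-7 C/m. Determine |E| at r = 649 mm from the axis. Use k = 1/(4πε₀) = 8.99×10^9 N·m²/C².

Choose a coaxial cylinder of radius r = 649 mm (arbitrary length L) as the Gaussian surface (r > 291 mm).
The full line charge is enclosed: λ_enc = 3.00×10^-7 C/m.
Since E is radial and uniform over the curved surface, Φ = E·2πrL = Q_enc/ε₀ = λ_enc L/ε₀.
E = 2k|λ_enc|/r = 2(8.99×10^9)(3.00×10^-7)/(0.649) = 8.31×10^3 N/C.

|E| = 8.31×10^3 N/C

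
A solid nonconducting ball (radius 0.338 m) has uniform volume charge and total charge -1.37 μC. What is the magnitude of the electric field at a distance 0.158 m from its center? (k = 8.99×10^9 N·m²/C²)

Take a concentric spherical Gaussian surface of radius r = 0.158 m (r < R).
For a uniform sphere the enclosed fraction is (r/R)³, so Q_enc = (-1.37 μC)(0.158/0.338)³ = -1.399×10^-7 C.
Applying ∮E·dA = Q_enc/ε₀ with Φ = E(4πr²):
E = k|Q_enc|/r² = (8.99×10^9)(1.399e-7)/(0.158)² = 5.04×10^4 N/C.

|E| = 5.04e4 V/m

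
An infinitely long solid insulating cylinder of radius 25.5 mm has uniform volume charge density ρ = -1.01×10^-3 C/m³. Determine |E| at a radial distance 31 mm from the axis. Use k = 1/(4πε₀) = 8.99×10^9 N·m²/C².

E ≈ 1.20×10^6 V/m

Choose a coaxial cylinder of radius r = 31 mm (arbitrary length L) as the Gaussian surface (r > 25.5 mm, full cross-section enclosed).
λ_enc = ρ·πR² = (-1.01×10^-3)π(0.0255)² = -2.063×10^-6 C/m.
Since E is radial and uniform over the curved surface, Φ = E·2πrL = Q_enc/ε₀ = λ_enc L/ε₀.
E = 2k|λ_enc|/r = 2(8.99×10^9)(2.063×10^-6)/(0.031) = 1.20×10^6 N/C.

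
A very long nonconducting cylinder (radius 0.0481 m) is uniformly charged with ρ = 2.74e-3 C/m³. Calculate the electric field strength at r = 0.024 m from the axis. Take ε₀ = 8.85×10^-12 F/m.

Choose a coaxial cylinder of radius r = 0.024 m (arbitrary length L) as the Gaussian surface (r < R).
Charge inside radius r per length L is ρ·πr²·L, so λ_enc = ρπr² = 4.958×10^-6 C/m.
Applying ∮E·dA = Q_enc/ε₀ with the end caps contributing no flux:
E = |λ_enc|/(2πε₀r) = (4.958e-6)/(2π·8.85×10^-12·0.024) = 3.72×10^6 N/C.

|E| ≈ 3.72e6 N/C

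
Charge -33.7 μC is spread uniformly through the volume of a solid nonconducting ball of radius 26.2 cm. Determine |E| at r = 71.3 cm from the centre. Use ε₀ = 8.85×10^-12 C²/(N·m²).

Take a concentric spherical Gaussian surface of radius r = 71.3 cm (r > R, so the entire charge is enclosed).
Q_enc = -33.7 μC = -3.37×10^-5 C.
Applying ∮E·dA = Q_enc/ε₀ with Φ = E(4πr²):
E = |Q_enc|/(4πε₀r²) = (3.37e-5)/(4π·8.85×10^-12·(0.713)²) = 5.96×10^5 N/C.

E ≈ 5.96e5 N/C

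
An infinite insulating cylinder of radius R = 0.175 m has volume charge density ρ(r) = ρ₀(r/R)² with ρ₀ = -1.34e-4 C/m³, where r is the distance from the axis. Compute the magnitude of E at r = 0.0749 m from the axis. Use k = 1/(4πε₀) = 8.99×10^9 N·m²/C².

|E| = 5.19e4 N/C

Coaxial Gaussian cylinder, radius r = 0.0749 m, length L (r < R).
λ_enc = ∫₀^r ρ(r')·2πr' dr' = (2πρ₀/R²)·r^4/4 = -2.163×10^-7 C/m.
Gauss's law: E·2πrL = λ_enc L/ε₀.
E = 2k|λ_enc|/r = 2(8.99×10^9)(2.163×10^-7)/(0.0749) = 5.19×10^4 N/C.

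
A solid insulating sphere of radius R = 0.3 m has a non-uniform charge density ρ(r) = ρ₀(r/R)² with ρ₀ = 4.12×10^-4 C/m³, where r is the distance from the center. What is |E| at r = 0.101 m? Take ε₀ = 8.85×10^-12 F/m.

Symmetry ⇒ E = E(r) r̂. Gaussian sphere of radius r = 0.101 m (r < R).
Q_enc = ∫₀^r ρ(r')·4πr'² dr' = (4πρ₀/R²) ∫₀^r r'^4 dr' = 4πρ₀ r^5/(5·R²) = 1.209e-7 C.
Gauss's law: E·4πr² = Q_enc/ε₀.
E = |Q_enc|/(4πε₀r²) = (1.209e-7)/(4π·8.85×10^-12·(0.101)²) = 1.07e5 N/C.

E ≈ 1.07e5 V/m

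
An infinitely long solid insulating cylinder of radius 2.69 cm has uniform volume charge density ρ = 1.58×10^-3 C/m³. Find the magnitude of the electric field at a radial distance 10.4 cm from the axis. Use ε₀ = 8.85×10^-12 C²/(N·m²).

Coaxial Gaussian cylinder, radius r = 10.4 cm, length L (r > 2.69 cm, full cross-section enclosed).
λ_enc = ρ·πR² = (1.58×10^-3)π(0.0269)² = 3.592e-6 C/m.
Since E is radial and uniform over the curved surface, Φ = E·2πrL = Q_enc/ε₀ = λ_enc L/ε₀.
E = |λ_enc|/(2πε₀r) = (3.592e-6)/(2π·8.85×10^-12·0.104) = 6.21×10^5 N/C.

E ≈ 6.21e5 V/m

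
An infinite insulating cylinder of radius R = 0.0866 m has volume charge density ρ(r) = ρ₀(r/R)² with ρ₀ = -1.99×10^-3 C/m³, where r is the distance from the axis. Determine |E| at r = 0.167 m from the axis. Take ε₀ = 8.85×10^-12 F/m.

|E| ≈ 2.52e6 V/m

Take a coaxial cylindrical Gaussian surface of radius r = 0.167 m and length L (r > R, full charge per length enclosed).
λ_enc = 2π ∫₀^R ρ₀(r'/R)^2 r' dr' = 2πρ₀R²/4 = -2.344e-5 C/m.
Applying ∮E·dA = Q_enc/ε₀ with the end caps contributing no flux:
E = |λ_enc|/(2πε₀r) = (2.344×10^-5)/(2π·8.85×10^-12·0.167) = 2.52e6 N/C.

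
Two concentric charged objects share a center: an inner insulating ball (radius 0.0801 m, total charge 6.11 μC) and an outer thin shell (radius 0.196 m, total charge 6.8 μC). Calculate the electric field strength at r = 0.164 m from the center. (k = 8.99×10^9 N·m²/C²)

Symmetry ⇒ E = E(r) r̂. Gaussian sphere of radius r = 0.164 m (between the bodies, 0.0801 m < r < 0.196 m).
The shell at 0.196 m lies outside the Gaussian surface, so Q_enc = 6.11 μC = 6.11e-6 C.
Applying ∮E·dA = Q_enc/ε₀ with Φ = E(4πr²):
E = k|Q_enc|/r² = (8.99×10^9)(6.11×10^-6)/(0.164)² = 2.04×10^6 N/C.

E ≈ 2.04e6 N/C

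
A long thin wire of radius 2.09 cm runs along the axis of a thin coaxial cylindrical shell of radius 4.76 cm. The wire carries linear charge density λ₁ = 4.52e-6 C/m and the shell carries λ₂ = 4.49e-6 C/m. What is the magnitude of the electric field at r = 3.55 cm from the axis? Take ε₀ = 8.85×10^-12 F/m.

Take a coaxial cylindrical Gaussian surface of radius r = 3.55 cm and length L (between the conductors, 2.09 cm < r < 4.76 cm).
The shell at 4.76 cm lies outside the Gaussian surface, so λ_enc = λ₁ = 4.52e-6 C/m.
By Gauss's law (flux through the curved wall only), E·2πrL = λ_enc L/ε₀.
E = |λ_enc|/(2πε₀r) = (4.52e-6)/(2π·8.85×10^-12·0.0355) = 2.29e6 N/C.

|E| ≈ 2.29×10^6 N/C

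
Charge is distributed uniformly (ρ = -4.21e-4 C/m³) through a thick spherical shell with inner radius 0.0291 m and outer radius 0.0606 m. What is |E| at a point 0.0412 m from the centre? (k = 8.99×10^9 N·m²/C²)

|E| ≈ 4.23×10^5 V/m

Use a concentric Gaussian sphere at r = 0.0412 m (within the shell material, 0.0291 m < r < 0.0606 m).
Enclosed charge is the volume from a to r: Q_enc = (4π/3)ρ(r³ − a³) = -7.987e-8 C.
Applying ∮E·dA = Q_enc/ε₀ with Φ = E(4πr²):
E = k|Q_enc|/r² = (8.99×10^9)(7.987e-8)/(0.0412)² = 4.23×10^5 N/C.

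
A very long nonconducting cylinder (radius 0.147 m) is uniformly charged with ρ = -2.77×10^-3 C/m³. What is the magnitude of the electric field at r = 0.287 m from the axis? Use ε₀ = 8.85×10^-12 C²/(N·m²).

E ≈ 1.18×10^7 V/m

Coaxial Gaussian cylinder, radius r = 0.287 m, length L (r > 0.147 m, full cross-section enclosed).
λ_enc = ρ·πR² = (-2.77×10^-3)π(0.147)² = -1.88e-4 C/m.
Since E is radial and uniform over the curved surface, Φ = E·2πrL = Q_enc/ε₀ = λ_enc L/ε₀.
E = |λ_enc|/(2πε₀r) = (1.88e-4)/(2π·8.85×10^-12·0.287) = 1.18×10^7 N/C.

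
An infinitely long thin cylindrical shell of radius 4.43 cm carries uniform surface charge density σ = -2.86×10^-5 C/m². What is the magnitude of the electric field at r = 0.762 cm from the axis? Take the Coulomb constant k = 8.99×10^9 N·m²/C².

Coaxial Gaussian cylinder, radius r = 0.762 cm, length L (r < 4.43 cm, inside the shell).
All the surface charge lies outside this cylinder: Q_enc = 0, hence E = 0.

E = 0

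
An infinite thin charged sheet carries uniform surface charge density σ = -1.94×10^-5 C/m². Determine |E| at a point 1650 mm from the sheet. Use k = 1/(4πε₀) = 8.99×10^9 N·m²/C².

E = 1.10×10^6 N/C

Choose a cylindrical pillbox piercing the sheet, end faces (area A) parallel to it.
Flux Φ = 2EA and Q_enc = σA, so 2EA = σA/ε₀ ⇒ E = |σ|/(2ε₀), independent of distance.
E = 2πk|σ| = 2π(8.99×10^9)(1.94×10^-5) = 1.10e6 N/C.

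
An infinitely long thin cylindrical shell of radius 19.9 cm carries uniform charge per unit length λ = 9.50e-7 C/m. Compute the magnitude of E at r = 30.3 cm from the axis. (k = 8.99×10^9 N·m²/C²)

Take a coaxial cylindrical Gaussian surface of radius r = 30.3 cm and length L (r > 19.9 cm).
The full line charge is enclosed: λ_enc = 9.50e-7 C/m.
Applying ∮E·dA = Q_enc/ε₀ with the end caps contributing no flux:
E = 2k|λ_enc|/r = 2(8.99×10^9)(9.50e-7)/(0.303) = 5.64e4 N/C.

5.64×10^4 N/C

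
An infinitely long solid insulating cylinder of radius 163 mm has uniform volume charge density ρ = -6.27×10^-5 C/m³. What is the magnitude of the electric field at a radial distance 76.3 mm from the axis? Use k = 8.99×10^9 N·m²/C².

|E| = 2.70×10^5 V/m

Choose a coaxial cylinder of radius r = 76.3 mm (arbitrary length L) as the Gaussian surface (r < R).
Charge inside radius r per length L is ρ·πr²·L, so λ_enc = ρπr² = -1.147×10^-6 C/m.
Gauss's law: E·2πrL = λ_enc L/ε₀.
E = 2k|λ_enc|/r = 2(8.99×10^9)(1.147×10^-6)/(0.0763) = 2.70×10^5 N/C.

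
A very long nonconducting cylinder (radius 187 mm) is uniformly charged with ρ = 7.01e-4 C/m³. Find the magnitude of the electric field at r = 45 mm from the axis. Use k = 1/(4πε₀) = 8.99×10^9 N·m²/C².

|E| = 1.78e6 N/C

Take a coaxial cylindrical Gaussian surface of radius r = 45 mm and length L (r < R).
Charge inside radius r per length L is ρ·πr²·L, so λ_enc = ρπr² = 4.46×10^-6 C/m.
Gauss's law: E·2πrL = λ_enc L/ε₀.
E = 2k|λ_enc|/r = 2(8.99×10^9)(4.46×10^-6)/(0.045) = 1.78e6 N/C.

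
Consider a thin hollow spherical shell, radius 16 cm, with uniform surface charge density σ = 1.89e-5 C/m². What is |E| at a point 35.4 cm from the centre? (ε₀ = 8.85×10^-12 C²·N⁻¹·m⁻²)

Use a concentric Gaussian sphere at r = 35.4 cm (r > 16 cm).
The entire shell is enclosed: Q_enc = σ·4πR² = (1.89e-5)·4π·(0.16)² = 6.08×10^-6 C.
Gauss's law: E·4πr² = Q_enc/ε₀.
E = |Q_enc|/(4πε₀r²) = (6.08e-6)/(4π·8.85×10^-12·(0.354)²) = 4.36e5 N/C.

E = 4.36×10^5 N/C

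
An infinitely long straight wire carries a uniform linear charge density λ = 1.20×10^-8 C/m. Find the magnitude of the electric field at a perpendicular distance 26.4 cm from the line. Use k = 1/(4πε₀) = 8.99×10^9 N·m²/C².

|E| ≈ 817 V/m

Choose a coaxial cylinder of radius r = 26.4 cm (arbitrary length L) as the Gaussian surface.
Q_enc = λL, so λ_enc = 1.20e-8 C/m.
Applying ∮E·dA = Q_enc/ε₀ with the end caps contributing no flux:
E = 2k|λ_enc|/r = 2(8.99×10^9)(1.20×10^-8)/(0.264) = 817 N/C.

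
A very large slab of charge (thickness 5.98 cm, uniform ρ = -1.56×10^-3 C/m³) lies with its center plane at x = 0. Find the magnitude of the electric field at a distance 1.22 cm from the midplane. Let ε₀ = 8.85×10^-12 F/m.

|E| ≈ 2.15×10^6 N/C

By symmetry E is perpendicular to the slab. A Gaussian pillbox from −1.22 cm to +1.22 cm (face area A) lies entirely within the slab.
Q_enc = ρ·(2x)·A and flux = 2EA, so 2EA = 2ρxA/ε₀ ⇒ E = |ρ|x/ε₀.
E = (1.56×10^-3)(0.0122)/(8.85×10^-12) = 2.15e6 N/C.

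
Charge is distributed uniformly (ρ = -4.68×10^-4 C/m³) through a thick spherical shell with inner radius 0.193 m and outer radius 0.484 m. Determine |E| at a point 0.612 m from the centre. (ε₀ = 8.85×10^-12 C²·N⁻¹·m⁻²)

E = 5.00e6 N/C

Symmetry ⇒ E = E(r) r̂. Gaussian sphere of radius r = 0.612 m (r > 0.484 m, enclosing the whole shell).
Q_enc = ρ·(4π/3)(b³ − a³) = (-4.68e-4)·(4π/3)·((0.484)³ − (0.193)³) = -2.082e-4 C.
Applying ∮E·dA = Q_enc/ε₀ with Φ = E(4πr²):
E = |Q_enc|/(4πε₀r²) = (2.082×10^-4)/(4π·8.85×10^-12·(0.612)²) = 5.00e6 N/C.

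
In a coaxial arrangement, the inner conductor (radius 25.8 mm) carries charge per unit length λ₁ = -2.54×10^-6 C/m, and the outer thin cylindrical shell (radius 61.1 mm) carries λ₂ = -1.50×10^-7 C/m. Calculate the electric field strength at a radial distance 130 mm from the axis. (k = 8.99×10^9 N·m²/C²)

Choose a coaxial cylinder of radius r = 130 mm (arbitrary length L) as the Gaussian surface (r > 61.1 mm, enclosing both).
λ_enc = λ₁ + λ₂ = (-2.54e-6) + (-1.50×10^-7) = -2.69e-6 C/m.
Since E is radial and uniform over the curved surface, Φ = E·2πrL = Q_enc/ε₀ = λ_enc L/ε₀.
E = 2k|λ_enc|/r = 2(8.99×10^9)(2.69×10^-6)/(0.13) = 3.72e5 N/C.

|E| ≈ 3.72×10^5 N/C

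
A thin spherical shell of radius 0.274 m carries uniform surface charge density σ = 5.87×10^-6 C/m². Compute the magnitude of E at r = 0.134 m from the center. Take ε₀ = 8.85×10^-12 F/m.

Symmetry ⇒ E = E(r) r̂. Gaussian sphere of radius r = 0.134 m (inside the shell, r < 0.274 m).
No charge lies within this surface, so Q_enc = 0 and Gauss's law gives E·4πr² = 0 ⇒ E = 0.

|E| = 0 N/C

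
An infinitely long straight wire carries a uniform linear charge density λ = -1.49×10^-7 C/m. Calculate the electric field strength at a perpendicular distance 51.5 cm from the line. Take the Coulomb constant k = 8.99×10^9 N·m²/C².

|E| ≈ 5.20e3 N/C

Coaxial Gaussian cylinder, radius r = 51.5 cm, length L.
Q_enc = λL, so λ_enc = -1.49×10^-7 C/m.
By Gauss's law (flux through the curved wall only), E·2πrL = λ_enc L/ε₀.
E = 2k|λ_enc|/r = 2(8.99×10^9)(1.49e-7)/(0.515) = 5.20×10^3 N/C.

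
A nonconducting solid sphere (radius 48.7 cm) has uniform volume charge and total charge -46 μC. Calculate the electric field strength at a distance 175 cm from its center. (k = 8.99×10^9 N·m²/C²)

|E| = 1.35e5 N/C

By spherical symmetry E is radial; choose a Gaussian sphere of radius r = 175 cm (r > R, so the entire charge is enclosed).
Q_enc = -46 μC = -4.60×10^-5 C.
Since E is radial and uniform over the Gaussian sphere, Φ = E·4πr² = Q_enc/ε₀.
E = k|Q_enc|/r² = (8.99×10^9)(4.60×10^-5)/(1.75)² = 1.35e5 N/C.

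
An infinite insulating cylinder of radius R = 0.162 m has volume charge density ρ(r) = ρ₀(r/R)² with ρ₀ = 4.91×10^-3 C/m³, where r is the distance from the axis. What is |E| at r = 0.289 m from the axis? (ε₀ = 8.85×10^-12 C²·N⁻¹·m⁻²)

Choose a coaxial cylinder of radius r = 0.289 m (arbitrary length L) as the Gaussian surface (r > R, full charge per length enclosed).
λ_enc = 2π ∫₀^R ρ₀(r'/R)^2 r' dr' = 2πρ₀R²/4 = 2.024×10^-4 C/m.
Applying ∮E·dA = Q_enc/ε₀ with the end caps contributing no flux:
E = |λ_enc|/(2πε₀r) = (2.024e-4)/(2π·8.85×10^-12·0.289) = 1.26×10^7 N/C.

E = 1.26×10^7 N/C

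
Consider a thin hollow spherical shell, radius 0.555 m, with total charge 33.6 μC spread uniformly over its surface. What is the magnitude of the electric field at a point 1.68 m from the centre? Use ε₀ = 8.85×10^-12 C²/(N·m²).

|E| = 1.07e5 N/C

By spherical symmetry E is radial; choose a Gaussian sphere of radius r = 1.68 m (r > 0.555 m).
The entire shell is enclosed: Q_enc = 3.36e-5 C.
By Gauss's law, ∮E·dA = E·4πr² = Q_enc/ε₀.
E = |Q_enc|/(4πε₀r²) = (3.36×10^-5)/(4π·8.85×10^-12·(1.68)²) = 1.07×10^5 N/C.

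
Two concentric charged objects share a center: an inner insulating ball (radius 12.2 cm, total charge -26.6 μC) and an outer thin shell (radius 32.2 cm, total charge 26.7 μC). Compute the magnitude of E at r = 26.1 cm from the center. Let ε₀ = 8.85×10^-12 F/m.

Symmetry ⇒ E = E(r) r̂. Gaussian sphere of radius r = 26.1 cm (between the bodies, 12.2 cm < r < 32.2 cm).
The shell at 32.2 cm lies outside the Gaussian surface, so Q_enc = -26.6 μC = -2.66×10^-5 C.
Gauss's law: E·4πr² = Q_enc/ε₀.
E = |Q_enc|/(4πε₀r²) = (2.66e-5)/(4π·8.85×10^-12·(0.261)²) = 3.51e6 N/C.

|E| = 3.51×10^6 N/C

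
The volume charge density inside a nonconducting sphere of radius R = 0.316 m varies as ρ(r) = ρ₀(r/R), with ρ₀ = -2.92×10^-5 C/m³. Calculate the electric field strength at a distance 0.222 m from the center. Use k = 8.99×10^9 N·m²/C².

Take a concentric spherical Gaussian surface of radius r = 0.222 m (r < R).
Q_enc = ∫₀^r ρ(r')·4πr'² dr' = (4πρ₀/R) ∫₀^r r'^3 dr' = 4πρ₀ r^4/(4·R) = -7.051×10^-7 C.
Applying ∮E·dA = Q_enc/ε₀ with Φ = E(4πr²):
E = k|Q_enc|/r² = (8.99×10^9)(7.051×10^-7)/(0.222)² = 1.29e5 N/C.

|E| = 1.29×10^5 N/C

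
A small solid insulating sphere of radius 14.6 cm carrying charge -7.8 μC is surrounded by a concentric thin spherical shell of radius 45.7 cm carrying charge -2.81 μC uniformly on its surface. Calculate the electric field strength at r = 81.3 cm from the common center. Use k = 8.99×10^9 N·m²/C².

|E| ≈ 1.44e5 N/C

Take a concentric spherical Gaussian surface of radius r = 81.3 cm (r > 45.7 cm, enclosing both).
Q_enc = (-7.8 μC) + (-2.81 μC) = -1.061×10^-5 C.
By Gauss's law, ∮E·dA = E·4πr² = Q_enc/ε₀.
E = k|Q_enc|/r² = (8.99×10^9)(1.061e-5)/(0.813)² = 1.44×10^5 N/C.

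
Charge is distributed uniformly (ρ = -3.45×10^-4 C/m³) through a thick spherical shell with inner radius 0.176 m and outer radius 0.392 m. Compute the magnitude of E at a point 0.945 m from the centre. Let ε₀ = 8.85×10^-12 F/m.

E ≈ 7.97×10^5 N/C

By spherical symmetry E is radial; choose a Gaussian sphere of radius r = 0.945 m (r > 0.392 m, enclosing the whole shell).
Q_enc = ρ·(4π/3)(b³ − a³) = (-3.45×10^-4)·(4π/3)·((0.392)³ − (0.176)³) = -7.917e-5 C.
By Gauss's law, ∮E·dA = E·4πr² = Q_enc/ε₀.
E = |Q_enc|/(4πε₀r²) = (7.917×10^-5)/(4π·8.85×10^-12·(0.945)²) = 7.97e5 N/C.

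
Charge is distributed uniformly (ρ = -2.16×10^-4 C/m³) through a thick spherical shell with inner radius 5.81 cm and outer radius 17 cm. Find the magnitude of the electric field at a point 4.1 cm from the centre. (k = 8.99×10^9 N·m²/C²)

E = 0 (no enclosed charge)

Take a concentric spherical Gaussian surface of radius r = 4.1 cm (r < 5.81 cm, inside the empty cavity).
No charge is enclosed, so by Gauss's law E·4πr² = 0 ⇒ E = 0.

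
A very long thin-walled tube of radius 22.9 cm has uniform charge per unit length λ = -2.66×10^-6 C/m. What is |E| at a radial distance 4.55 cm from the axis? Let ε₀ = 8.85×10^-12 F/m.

E = 0 (no enclosed charge)

Coaxial Gaussian cylinder, radius r = 4.55 cm, length L (r < 22.9 cm, inside the shell).
No charge is enclosed, so Gauss's law gives E·2πrL = 0 ⇒ E = 0.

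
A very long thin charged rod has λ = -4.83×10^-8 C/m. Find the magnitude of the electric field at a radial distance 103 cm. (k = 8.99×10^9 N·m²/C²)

Coaxial Gaussian cylinder, radius r = 103 cm, length L.
Q_enc = λL, so λ_enc = -4.83×10^-8 C/m.
Since E is radial and uniform over the curved surface, Φ = E·2πrL = Q_enc/ε₀ = λ_enc L/ε₀.
E = 2k|λ_enc|/r = 2(8.99×10^9)(4.83e-8)/(1.03) = 843 N/C.

E = 843 N/C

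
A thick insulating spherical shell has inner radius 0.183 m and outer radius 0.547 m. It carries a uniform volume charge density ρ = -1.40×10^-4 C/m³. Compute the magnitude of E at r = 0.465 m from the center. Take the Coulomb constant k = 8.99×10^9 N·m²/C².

By spherical symmetry E is radial; choose a Gaussian sphere of radius r = 0.465 m (within the shell material, 0.183 m < r < 0.547 m).
Only the shell between 0.183 m and r is enclosed: Q_enc = ρ·(4π/3)(r³ − a³) = (-1.40×10^-4)·(4π/3)·((0.465)³ − (0.183)³) = -5.537e-5 C.
Gauss's law: E·4πr² = Q_enc/ε₀.
E = k|Q_enc|/r² = (8.99×10^9)(5.537×10^-5)/(0.465)² = 2.30×10^6 N/C.

E ≈ 2.30×10^6 N/C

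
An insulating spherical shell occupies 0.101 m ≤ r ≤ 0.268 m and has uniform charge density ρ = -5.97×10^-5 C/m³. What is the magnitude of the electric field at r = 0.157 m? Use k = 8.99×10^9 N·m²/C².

Symmetry ⇒ E = E(r) r̂. Gaussian sphere of radius r = 0.157 m (within the shell material, 0.101 m < r < 0.268 m).
Only the shell between 0.101 m and r is enclosed: Q_enc = ρ·(4π/3)(r³ − a³) = (-5.97e-5)·(4π/3)·((0.157)³ − (0.101)³) = -7.101e-7 C.
Gauss's law: E·4πr² = Q_enc/ε₀.
E = k|Q_enc|/r² = (8.99×10^9)(7.101×10^-7)/(0.157)² = 2.59×10^5 N/C.

E = 2.59×10^5 N/C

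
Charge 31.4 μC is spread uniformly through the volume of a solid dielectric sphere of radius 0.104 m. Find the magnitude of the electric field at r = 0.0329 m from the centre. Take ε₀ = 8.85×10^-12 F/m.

Use a concentric Gaussian sphere at r = 0.0329 m (r < R).
For a uniform sphere the enclosed fraction is (r/R)³, so Q_enc = (31.4 μC)(0.0329/0.104)³ = 9.941×10^-7 C.
Gauss's law: E·4πr² = Q_enc/ε₀.
E = |Q_enc|/(4πε₀r²) = (9.941×10^-7)/(4π·8.85×10^-12·(0.0329)²) = 8.26e6 N/C.

E ≈ 8.26×10^6 V/m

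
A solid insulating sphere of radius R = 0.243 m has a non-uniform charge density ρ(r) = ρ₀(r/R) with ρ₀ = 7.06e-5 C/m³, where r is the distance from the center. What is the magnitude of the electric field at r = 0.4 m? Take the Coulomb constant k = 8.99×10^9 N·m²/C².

|E| = 1.79e5 N/C

Use a concentric Gaussian sphere at r = 0.4 m (r > R, all charge enclosed).
Q_enc = 4π ∫₀^R ρ₀(r'/R)^1 r'² dr' = 4πρ₀R³/4 = 3.183e-6 C.
Applying ∮E·dA = Q_enc/ε₀ with Φ = E(4πr²):
E = k|Q_enc|/r² = (8.99×10^9)(3.183e-6)/(0.4)² = 1.79×10^5 N/C.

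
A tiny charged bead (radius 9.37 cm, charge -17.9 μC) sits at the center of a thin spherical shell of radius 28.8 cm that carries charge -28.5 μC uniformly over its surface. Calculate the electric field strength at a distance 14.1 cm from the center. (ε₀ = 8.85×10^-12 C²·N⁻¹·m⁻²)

E = 8.10×10^6 N/C

Take a concentric spherical Gaussian surface of radius r = 14.1 cm (between the bodies, 9.37 cm < r < 28.8 cm).
The shell at 28.8 cm lies outside the Gaussian surface, so Q_enc = -17.9 μC = -1.79×10^-5 C.
Since E is radial and uniform over the Gaussian sphere, Φ = E·4πr² = Q_enc/ε₀.
E = |Q_enc|/(4πε₀r²) = (1.79×10^-5)/(4π·8.85×10^-12·(0.141)²) = 8.10e6 N/C.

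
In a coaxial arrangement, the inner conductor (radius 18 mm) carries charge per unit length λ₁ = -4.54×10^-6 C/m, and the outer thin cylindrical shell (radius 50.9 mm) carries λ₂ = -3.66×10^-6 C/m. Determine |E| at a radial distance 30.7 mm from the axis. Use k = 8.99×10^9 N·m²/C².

|E| ≈ 2.66×10^6 V/m

By cylindrical symmetry E is radial; use a coaxial Gaussian cylinder of radius 30.7 mm and length L (between the conductors, 18 mm < r < 50.9 mm).
The shell at 50.9 mm lies outside the Gaussian surface, so λ_enc = λ₁ = -4.54e-6 C/m.
Gauss's law: E·2πrL = λ_enc L/ε₀.
E = 2k|λ_enc|/r = 2(8.99×10^9)(4.54×10^-6)/(0.0307) = 2.66×10^6 N/C.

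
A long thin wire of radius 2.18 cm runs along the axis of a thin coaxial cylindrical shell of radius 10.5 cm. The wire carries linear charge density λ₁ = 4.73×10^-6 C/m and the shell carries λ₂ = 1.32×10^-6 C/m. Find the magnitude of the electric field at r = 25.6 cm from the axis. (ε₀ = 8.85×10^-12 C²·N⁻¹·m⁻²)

4.25×10^5 N/C

By cylindrical symmetry E is radial; use a coaxial Gaussian cylinder of radius 25.6 cm and length L (r > 10.5 cm, enclosing both).
λ_enc = λ₁ + λ₂ = (4.73e-6) + (1.32e-6) = 6.05×10^-6 C/m.
By Gauss's law (flux through the curved wall only), E·2πrL = λ_enc L/ε₀.
E = |λ_enc|/(2πε₀r) = (6.05×10^-6)/(2π·8.85×10^-12·0.256) = 4.25×10^5 N/C.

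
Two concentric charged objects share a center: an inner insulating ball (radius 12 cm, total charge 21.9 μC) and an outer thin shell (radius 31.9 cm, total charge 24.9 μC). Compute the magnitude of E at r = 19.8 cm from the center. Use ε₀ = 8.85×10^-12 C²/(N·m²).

E = 5.02×10^6 V/m

Symmetry ⇒ E = E(r) r̂. Gaussian sphere of radius r = 19.8 cm (between the bodies, 12 cm < r < 31.9 cm).
The shell at 31.9 cm lies outside the Gaussian surface, so Q_enc = 21.9 μC = 2.19×10^-5 C.
Gauss's law: E·4πr² = Q_enc/ε₀.
E = |Q_enc|/(4πε₀r²) = (2.19e-5)/(4π·8.85×10^-12·(0.198)²) = 5.02×10^6 N/C.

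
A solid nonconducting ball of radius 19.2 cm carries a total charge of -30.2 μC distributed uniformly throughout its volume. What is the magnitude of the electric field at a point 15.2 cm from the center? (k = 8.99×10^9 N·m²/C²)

Use a concentric Gaussian sphere at r = 15.2 cm (r < R).
For a uniform sphere the enclosed fraction is (r/R)³, so Q_enc = (-30.2 μC)(0.152/0.192)³ = -1.498×10^-5 C.
Gauss's law: E·4πr² = Q_enc/ε₀.
E = k|Q_enc|/r² = (8.99×10^9)(1.498×10^-5)/(0.152)² = 5.83e6 N/C.

|E| ≈ 5.83×10^6 V/m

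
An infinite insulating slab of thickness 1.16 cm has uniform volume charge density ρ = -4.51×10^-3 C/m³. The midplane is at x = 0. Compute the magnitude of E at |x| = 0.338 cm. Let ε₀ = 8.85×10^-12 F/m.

|E| = 1.72×10^6 V/m

By symmetry E is perpendicular to the slab. A Gaussian pillbox from −0.338 cm to +0.338 cm (face area A) lies entirely within the slab.
Q_enc = ρ·(2x)·A and flux = 2EA, so 2EA = 2ρxA/ε₀ ⇒ E = |ρ|x/ε₀.
E = (4.51×10^-3)(0.00338)/(8.85×10^-12) = 1.72×10^6 N/C.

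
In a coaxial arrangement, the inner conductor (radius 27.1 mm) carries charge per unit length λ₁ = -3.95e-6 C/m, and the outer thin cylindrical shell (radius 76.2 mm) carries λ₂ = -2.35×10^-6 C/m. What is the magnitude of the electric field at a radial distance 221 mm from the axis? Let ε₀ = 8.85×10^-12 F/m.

|E| = 5.13×10^5 N/C

Coaxial Gaussian cylinder, radius r = 221 mm, length L (r > 76.2 mm, enclosing both).
λ_enc = λ₁ + λ₂ = (-3.95e-6) + (-2.35e-6) = -6.30×10^-6 C/m.
By Gauss's law (flux through the curved wall only), E·2πrL = λ_enc L/ε₀.
E = |λ_enc|/(2πε₀r) = (6.30×10^-6)/(2π·8.85×10^-12·0.221) = 5.13×10^5 N/C.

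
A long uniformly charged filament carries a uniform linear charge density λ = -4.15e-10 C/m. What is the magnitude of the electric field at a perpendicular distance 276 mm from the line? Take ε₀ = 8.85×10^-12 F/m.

Choose a coaxial cylinder of radius r = 276 mm (arbitrary length L) as the Gaussian surface.
Q_enc = λL, so λ_enc = -4.15×10^-10 C/m.
Applying ∮E·dA = Q_enc/ε₀ with the end caps contributing no flux:
E = |λ_enc|/(2πε₀r) = (4.15×10^-10)/(2π·8.85×10^-12·0.276) = 27 N/C.

E = 27 V/m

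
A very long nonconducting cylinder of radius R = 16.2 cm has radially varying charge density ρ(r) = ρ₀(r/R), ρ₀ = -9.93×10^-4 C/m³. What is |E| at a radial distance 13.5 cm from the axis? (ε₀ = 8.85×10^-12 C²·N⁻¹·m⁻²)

By cylindrical symmetry E is radial; use a coaxial Gaussian cylinder of radius 13.5 cm and length L (r < R).
λ_enc = ∫₀^r ρ(r')·2πr' dr' = (2πρ₀/R)·r^3/3 = -3.159×10^-5 C/m.
By Gauss's law (flux through the curved wall only), E·2πrL = λ_enc L/ε₀.
E = |λ_enc|/(2πε₀r) = (3.159×10^-5)/(2π·8.85×10^-12·0.135) = 4.21e6 N/C.

E = 4.21×10^6 N/C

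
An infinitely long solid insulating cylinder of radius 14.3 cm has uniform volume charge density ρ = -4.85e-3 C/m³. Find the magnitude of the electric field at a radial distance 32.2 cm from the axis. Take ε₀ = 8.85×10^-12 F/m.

By cylindrical symmetry E is radial; use a coaxial Gaussian cylinder of radius 32.2 cm and length L (r > 14.3 cm, full cross-section enclosed).
λ_enc = ρ·πR² = (-4.85×10^-3)π(0.143)² = -3.116e-4 C/m.
Gauss's law: E·2πrL = λ_enc L/ε₀.
E = |λ_enc|/(2πε₀r) = (3.116×10^-4)/(2π·8.85×10^-12·0.322) = 1.74e7 N/C.

E ≈ 1.74×10^7 N/C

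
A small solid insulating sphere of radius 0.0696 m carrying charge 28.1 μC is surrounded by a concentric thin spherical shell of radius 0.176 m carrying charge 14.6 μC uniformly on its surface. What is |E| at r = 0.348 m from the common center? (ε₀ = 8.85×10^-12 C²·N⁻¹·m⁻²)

By spherical symmetry E is radial; choose a Gaussian sphere of radius r = 0.348 m (r > 0.176 m, enclosing both).
Q_enc = (28.1 μC) + (14.6 μC) = 4.27×10^-5 C.
By Gauss's law, ∮E·dA = E·4πr² = Q_enc/ε₀.
E = |Q_enc|/(4πε₀r²) = (4.27e-5)/(4π·8.85×10^-12·(0.348)²) = 3.17×10^6 N/C.

|E| ≈ 3.17×10^6 V/m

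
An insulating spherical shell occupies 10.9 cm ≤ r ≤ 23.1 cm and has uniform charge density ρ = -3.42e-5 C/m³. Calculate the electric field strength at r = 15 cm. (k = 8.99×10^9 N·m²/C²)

By spherical symmetry E is radial; choose a Gaussian sphere of radius r = 15 cm (within the shell material, 10.9 cm < r < 23.1 cm).
Only the shell between 10.9 cm and r is enclosed: Q_enc = ρ·(4π/3)(r³ − a³) = (-3.42×10^-5)·(4π/3)·((0.15)³ − (0.109)³) = -2.98×10^-7 C.
Gauss's law: E·4πr² = Q_enc/ε₀.
E = k|Q_enc|/r² = (8.99×10^9)(2.98×10^-7)/(0.15)² = 1.19×10^5 N/C.

E ≈ 1.19×10^5 N/C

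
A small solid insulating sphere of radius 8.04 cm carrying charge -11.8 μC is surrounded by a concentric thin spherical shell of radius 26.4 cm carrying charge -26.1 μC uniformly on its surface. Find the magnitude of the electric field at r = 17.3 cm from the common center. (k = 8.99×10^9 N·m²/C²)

|E| ≈ 3.54e6 V/m

By spherical symmetry E is radial; choose a Gaussian sphere of radius r = 17.3 cm (between the bodies, 8.04 cm < r < 26.4 cm).
Only the inner charge is enclosed; the outer shell contributes nothing inside itself. Q_enc = -11.8 μC = -1.18×10^-5 C.
Since E is radial and uniform over the Gaussian sphere, Φ = E·4πr² = Q_enc/ε₀.
E = k|Q_enc|/r² = (8.99×10^9)(1.18e-5)/(0.173)² = 3.54×10^6 N/C.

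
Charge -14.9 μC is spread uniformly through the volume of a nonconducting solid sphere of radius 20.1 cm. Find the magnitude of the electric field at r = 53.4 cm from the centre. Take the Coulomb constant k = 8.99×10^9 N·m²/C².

|E| = 4.70e5 V/m

Use a concentric Gaussian sphere at r = 53.4 cm (r > R, so the entire charge is enclosed).
Q_enc = -14.9 μC = -1.49×10^-5 C.
Since E is radial and uniform over the Gaussian sphere, Φ = E·4πr² = Q_enc/ε₀.
E = k|Q_enc|/r² = (8.99×10^9)(1.49×10^-5)/(0.534)² = 4.70×10^5 N/C.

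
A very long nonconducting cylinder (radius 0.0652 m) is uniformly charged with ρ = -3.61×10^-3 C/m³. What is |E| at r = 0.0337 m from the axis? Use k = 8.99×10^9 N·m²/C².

E ≈ 6.87×10^6 V/m

Coaxial Gaussian cylinder, radius r = 0.0337 m, length L (r < R).
Charge inside radius r per length L is ρ·πr²·L, so λ_enc = ρπr² = -1.288e-5 C/m.
Since E is radial and uniform over the curved surface, Φ = E·2πrL = Q_enc/ε₀ = λ_enc L/ε₀.
E = 2k|λ_enc|/r = 2(8.99×10^9)(1.288×10^-5)/(0.0337) = 6.87×10^6 N/C.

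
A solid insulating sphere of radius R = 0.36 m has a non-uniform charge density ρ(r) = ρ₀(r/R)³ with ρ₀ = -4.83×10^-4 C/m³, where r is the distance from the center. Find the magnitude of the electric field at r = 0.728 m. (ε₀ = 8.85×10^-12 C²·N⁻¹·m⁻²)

Symmetry ⇒ E = E(r) r̂. Gaussian sphere of radius r = 0.728 m (r > R, all charge enclosed).
Q_enc = 4π ∫₀^R ρ₀(r'/R)^3 r'² dr' = 4πρ₀R³/6 = -4.72×10^-5 C.
Since E is radial and uniform over the Gaussian sphere, Φ = E·4πr² = Q_enc/ε₀.
E = |Q_enc|/(4πε₀r²) = (4.72e-5)/(4π·8.85×10^-12·(0.728)²) = 8.01×10^5 N/C.

E ≈ 8.01e5 V/m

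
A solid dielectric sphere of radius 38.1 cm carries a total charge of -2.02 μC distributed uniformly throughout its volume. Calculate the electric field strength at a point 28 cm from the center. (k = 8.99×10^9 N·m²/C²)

|E| ≈ 9.19×10^4 V/m

Symmetry ⇒ E = E(r) r̂. Gaussian sphere of radius r = 28 cm (r < R).
For a uniform sphere the enclosed fraction is (r/R)³, so Q_enc = (-2.02 μC)(0.28/0.381)³ = -8.018×10^-7 C.
Since E is radial and uniform over the Gaussian sphere, Φ = E·4πr² = Q_enc/ε₀.
E = k|Q_enc|/r² = (8.99×10^9)(8.018×10^-7)/(0.28)² = 9.19e4 N/C.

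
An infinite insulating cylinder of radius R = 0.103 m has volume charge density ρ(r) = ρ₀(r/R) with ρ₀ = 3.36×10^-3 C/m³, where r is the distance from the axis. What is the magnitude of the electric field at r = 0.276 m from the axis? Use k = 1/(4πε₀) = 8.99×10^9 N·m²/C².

Take a coaxial cylindrical Gaussian surface of radius r = 0.276 m and length L (r > R, full charge per length enclosed).
λ_enc = 2π ∫₀^R ρ₀(r'/R)^1 r' dr' = 2πρ₀R²/3 = 7.466×10^-5 C/m.
Applying ∮E·dA = Q_enc/ε₀ with the end caps contributing no flux:
E = 2k|λ_enc|/r = 2(8.99×10^9)(7.466×10^-5)/(0.276) = 4.86×10^6 N/C.

|E| = 4.86×10^6 N/C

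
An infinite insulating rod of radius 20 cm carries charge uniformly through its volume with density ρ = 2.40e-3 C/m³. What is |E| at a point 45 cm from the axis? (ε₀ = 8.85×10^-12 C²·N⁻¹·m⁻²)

|E| ≈ 1.21×10^7 N/C

Take a coaxial cylindrical Gaussian surface of radius r = 45 cm and length L (r > 20 cm, full cross-section enclosed).
λ_enc = ρ·πR² = (2.40×10^-3)π(0.2)² = 3.016×10^-4 C/m.
By Gauss's law (flux through the curved wall only), E·2πrL = λ_enc L/ε₀.
E = |λ_enc|/(2πε₀r) = (3.016e-4)/(2π·8.85×10^-12·0.45) = 1.21×10^7 N/C.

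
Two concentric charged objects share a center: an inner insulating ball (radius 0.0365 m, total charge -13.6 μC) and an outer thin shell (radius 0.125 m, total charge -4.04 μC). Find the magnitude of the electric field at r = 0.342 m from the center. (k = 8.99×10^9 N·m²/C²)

E ≈ 1.36e6 V/m

Symmetry ⇒ E = E(r) r̂. Gaussian sphere of radius r = 0.342 m (r > 0.125 m, enclosing both).
Q_enc = (-13.6 μC) + (-4.04 μC) = -1.764×10^-5 C.
Applying ∮E·dA = Q_enc/ε₀ with Φ = E(4πr²):
E = k|Q_enc|/r² = (8.99×10^9)(1.764×10^-5)/(0.342)² = 1.36e6 N/C.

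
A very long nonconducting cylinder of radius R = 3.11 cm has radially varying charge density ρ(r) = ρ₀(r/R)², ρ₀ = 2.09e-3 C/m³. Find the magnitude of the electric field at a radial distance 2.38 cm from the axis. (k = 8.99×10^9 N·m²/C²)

8.23×10^5 V/m

Take a coaxial cylindrical Gaussian surface of radius r = 2.38 cm and length L (r < R).
Integrating ρ over the cross-section to radius r: λ_enc = (2πρ₀/R²) ∫₀^r r'^3 dr' = 2πρ₀ r^4/(4·R²) = 1.089×10^-6 C/m.
By Gauss's law (flux through the curved wall only), E·2πrL = λ_enc L/ε₀.
E = 2k|λ_enc|/r = 2(8.99×10^9)(1.089e-6)/(0.0238) = 8.23e5 N/C.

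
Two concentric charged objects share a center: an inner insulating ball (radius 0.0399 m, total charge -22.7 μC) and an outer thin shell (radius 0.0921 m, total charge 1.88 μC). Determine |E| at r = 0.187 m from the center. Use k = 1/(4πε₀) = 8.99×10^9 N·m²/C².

5.35×10^6 N/C

Use a concentric Gaussian sphere at r = 0.187 m (r > 0.0921 m, enclosing both).
Q_enc = (-22.7 μC) + (1.88 μC) = -2.082×10^-5 C.
Since E is radial and uniform over the Gaussian sphere, Φ = E·4πr² = Q_enc/ε₀.
E = k|Q_enc|/r² = (8.99×10^9)(2.082e-5)/(0.187)² = 5.35e6 N/C.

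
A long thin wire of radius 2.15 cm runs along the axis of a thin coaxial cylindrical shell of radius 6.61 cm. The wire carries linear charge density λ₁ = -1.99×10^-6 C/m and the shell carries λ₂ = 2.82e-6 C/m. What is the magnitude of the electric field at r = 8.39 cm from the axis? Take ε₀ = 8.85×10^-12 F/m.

Choose a coaxial cylinder of radius r = 8.39 cm (arbitrary length L) as the Gaussian surface (r > 6.61 cm, enclosing both).
λ_enc = λ₁ + λ₂ = (-1.99×10^-6) + (2.82×10^-6) = 8.30e-7 C/m.
By Gauss's law (flux through the curved wall only), E·2πrL = λ_enc L/ε₀.
E = |λ_enc|/(2πε₀r) = (8.30e-7)/(2π·8.85×10^-12·0.0839) = 1.78×10^5 N/C.

1.78×10^5 N/C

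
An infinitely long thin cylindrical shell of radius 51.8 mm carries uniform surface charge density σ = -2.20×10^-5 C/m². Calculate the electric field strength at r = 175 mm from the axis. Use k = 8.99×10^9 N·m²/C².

Take a coaxial cylindrical Gaussian surface of radius r = 175 mm and length L (r > 51.8 mm).
The whole shell is enclosed: λ_enc = σ·2πR = (-2.20e-5)·2π·(0.0518) = -7.16e-6 C/m.
By Gauss's law (flux through the curved wall only), E·2πrL = λ_enc L/ε₀.
E = 2k|λ_enc|/r = 2(8.99×10^9)(7.16e-6)/(0.175) = 7.36×10^5 N/C.

7.36e5 V/m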